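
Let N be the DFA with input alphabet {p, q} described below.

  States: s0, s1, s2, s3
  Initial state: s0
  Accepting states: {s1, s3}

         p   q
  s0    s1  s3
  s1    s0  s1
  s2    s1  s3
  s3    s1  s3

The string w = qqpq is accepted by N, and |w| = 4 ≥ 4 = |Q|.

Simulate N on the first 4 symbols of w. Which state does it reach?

Run of N on the first 4 characters of w = q q p q:
  step 0: s0  (start)
  step 1: s3  (read q: s0→s3)
  step 2: s3  (read q: s3→s3)
  step 3: s1  (read p: s3→s1)
  step 4: s1  (read q: s1→s1)

After reading 4 characters, N is in state s1.

s1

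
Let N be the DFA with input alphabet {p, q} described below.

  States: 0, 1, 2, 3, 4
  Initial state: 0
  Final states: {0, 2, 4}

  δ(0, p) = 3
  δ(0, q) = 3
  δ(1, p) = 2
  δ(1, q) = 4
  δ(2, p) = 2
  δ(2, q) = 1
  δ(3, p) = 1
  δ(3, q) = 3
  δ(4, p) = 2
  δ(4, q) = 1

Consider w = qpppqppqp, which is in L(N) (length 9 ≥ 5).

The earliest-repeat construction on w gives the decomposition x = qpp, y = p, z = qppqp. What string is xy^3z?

xy^3z = qpp·p·p·p·qppqp = qpppppqppqp.
Reading y = p takes N from 2 back to 2, so after x·y·y·y the machine is still in 2, and z then leads to the accepting state 2. Hence qpppppqppqp ∈ L(N).

qpppppqppqp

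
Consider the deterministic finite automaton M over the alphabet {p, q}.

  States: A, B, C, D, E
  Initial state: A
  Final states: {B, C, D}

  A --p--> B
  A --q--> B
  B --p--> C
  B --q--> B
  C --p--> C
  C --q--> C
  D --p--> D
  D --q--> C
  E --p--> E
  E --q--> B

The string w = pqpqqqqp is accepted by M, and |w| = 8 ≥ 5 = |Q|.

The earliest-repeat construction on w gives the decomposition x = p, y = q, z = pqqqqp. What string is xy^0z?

ppqqqqp

xy⁰z = xz = p·pqqqqp = ppqqqqp.
Reading y = q takes M from B back to B, so after x the machine is still in B, and z then leads to the accepting state C. Hence ppqqqqp ∈ L(M).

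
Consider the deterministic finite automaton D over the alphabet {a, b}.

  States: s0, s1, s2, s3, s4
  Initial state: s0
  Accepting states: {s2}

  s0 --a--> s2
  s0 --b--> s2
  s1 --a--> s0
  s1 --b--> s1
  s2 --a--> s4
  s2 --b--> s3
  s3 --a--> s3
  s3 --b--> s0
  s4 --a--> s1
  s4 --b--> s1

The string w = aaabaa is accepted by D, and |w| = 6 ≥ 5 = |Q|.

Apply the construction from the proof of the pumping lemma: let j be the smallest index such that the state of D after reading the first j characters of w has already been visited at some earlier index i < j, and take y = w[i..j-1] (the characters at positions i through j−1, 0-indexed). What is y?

b

Run of D on w = a a a b a a:
  step 0: s0  (start)
  step 1: s2  (read a: s0→s2)
  step 2: s4  (read a: s2→s4)
  step 3: s1  (read a: s4→s1)
  step 4: s1  (read b: s1→s1)   ← first repeat (s1 seen earlier)
  step 5: s0  (read a: s1→s0)
  step 6: s2  (read a: s0→s2)

So i = 3, j = 4, giving x = w[0:3] = aaa, y = w[3:4] = b, z = w[4:6] = aa.
Check: |xy| = 4 ≤ 5 and |y| = 1 ≥ 1. Reading y takes D from s1 back to s1, so every xyⁱz is accepted.
The DFA has 5 states, so the proof of the pumping lemma guarantees a repeated state among the first 5+1 visited; the segment between the two visits is the pumpable y.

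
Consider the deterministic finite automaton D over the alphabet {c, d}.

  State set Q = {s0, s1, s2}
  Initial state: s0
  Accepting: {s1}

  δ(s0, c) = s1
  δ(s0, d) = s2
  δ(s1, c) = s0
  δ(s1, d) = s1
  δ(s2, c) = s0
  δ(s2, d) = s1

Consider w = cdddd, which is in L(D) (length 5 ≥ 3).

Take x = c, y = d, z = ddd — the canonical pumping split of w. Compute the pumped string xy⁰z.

xy⁰z = xz = c·ddd = cddd.
Reading y = d takes D from s1 back to s1, so after x the machine is still in s1, and z then leads to the accepting state s1. Hence cddd ∈ L(D).

cddd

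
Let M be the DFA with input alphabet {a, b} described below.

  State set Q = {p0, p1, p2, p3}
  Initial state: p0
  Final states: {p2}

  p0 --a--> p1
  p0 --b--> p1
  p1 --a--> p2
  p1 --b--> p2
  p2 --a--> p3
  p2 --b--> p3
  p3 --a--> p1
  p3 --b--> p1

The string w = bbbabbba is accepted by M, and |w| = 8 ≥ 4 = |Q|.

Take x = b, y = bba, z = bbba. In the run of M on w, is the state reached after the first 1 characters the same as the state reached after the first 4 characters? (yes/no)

yes

Run of M on the first 4 characters of w = b b b a:
  step 0: p0  (start)
  step 1: p1  (read b: p0→p1)
  step 2: p2  (read b: p1→p2)
  step 3: p3  (read b: p2→p3)
  step 4: p1  (read a: p3→p1)

After x (step 1): p1. After xy (step 4): p1.
They match, so y = bba drives M around a cycle from p1 back to itself; pumping y any number of times keeps M in p1 before reading z, and xyⁱz ∈ L(M) for every i ≥ 0.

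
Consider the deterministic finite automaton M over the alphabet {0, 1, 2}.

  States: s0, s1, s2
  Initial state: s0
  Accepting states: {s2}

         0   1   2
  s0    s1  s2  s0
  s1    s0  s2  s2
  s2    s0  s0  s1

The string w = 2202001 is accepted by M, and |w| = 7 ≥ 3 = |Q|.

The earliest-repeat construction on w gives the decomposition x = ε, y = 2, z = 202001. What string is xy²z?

xy^2z = ε·2·2·202001 = 22202001.
Reading y = 2 takes M from s0 back to s0, so after x·y·y the machine is still in s0, and z then leads to the accepting state s2. Hence 22202001 ∈ L(M).

22202001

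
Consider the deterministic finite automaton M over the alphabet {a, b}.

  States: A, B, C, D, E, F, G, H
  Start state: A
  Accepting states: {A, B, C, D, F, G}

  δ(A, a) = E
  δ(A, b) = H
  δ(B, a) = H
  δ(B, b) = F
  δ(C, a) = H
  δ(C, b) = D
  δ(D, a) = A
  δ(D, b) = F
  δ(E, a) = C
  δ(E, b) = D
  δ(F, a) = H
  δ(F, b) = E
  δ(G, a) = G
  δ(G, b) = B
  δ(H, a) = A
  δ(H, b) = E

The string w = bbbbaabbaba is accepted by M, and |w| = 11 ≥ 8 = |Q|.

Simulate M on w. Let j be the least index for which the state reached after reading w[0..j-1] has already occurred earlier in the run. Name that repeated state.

H

Run of M on w = b b b b a a b b a b a:
  step 0: A  (start)
  step 1: H  (read b: A→H)
  step 2: E  (read b: H→E)
  step 3: D  (read b: E→D)
  step 4: F  (read b: D→F)
  step 5: H  (read a: F→H)   ← first repeat (H seen earlier)
  step 6: A  (read a: H→A)
  step 7: H  (read b: A→H)
  step 8: E  (read b: H→E)
  step 9: C  (read a: E→C)
  step 10: D  (read b: C→D)
  step 11: A  (read a: D→A)

The earliest repeat is at step j = 5: M is in H, which it already visited at step i = 1.
With |Q| = 8, pigeonhole forces a state repeat no later than step 8; the substring read between the first and second visits to that state can be pumped.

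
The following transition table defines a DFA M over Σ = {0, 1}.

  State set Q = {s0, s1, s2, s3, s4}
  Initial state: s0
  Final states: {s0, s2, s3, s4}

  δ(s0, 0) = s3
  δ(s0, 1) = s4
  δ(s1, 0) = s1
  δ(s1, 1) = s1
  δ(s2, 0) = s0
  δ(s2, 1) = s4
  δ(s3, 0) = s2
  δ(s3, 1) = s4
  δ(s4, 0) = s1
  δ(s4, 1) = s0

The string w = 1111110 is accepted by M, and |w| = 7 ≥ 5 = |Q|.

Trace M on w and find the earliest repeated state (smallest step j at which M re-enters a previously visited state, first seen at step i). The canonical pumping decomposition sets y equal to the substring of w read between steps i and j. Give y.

11

Run of M on w = 1 1 1 1 1 1 0:
  step 0: s0  (start)
  step 1: s4  (read 1: s0→s4)
  step 2: s0  (read 1: s4→s0)   ← first repeat (s0 seen earlier)
  step 3: s4  (read 1: s0→s4)
  step 4: s0  (read 1: s4→s0)
  step 5: s4  (read 1: s0→s4)
  step 6: s0  (read 1: s4→s0)
  step 7: s3  (read 0: s0→s3)

So i = 0, j = 2, giving x = w[0:0] = ε, y = w[0:2] = 11, z = w[2:7] = 11110.
Check: |xy| = 2 ≤ 5 and |y| = 2 ≥ 1. Reading y takes M from s0 back to s0, so every xyⁱz is accepted.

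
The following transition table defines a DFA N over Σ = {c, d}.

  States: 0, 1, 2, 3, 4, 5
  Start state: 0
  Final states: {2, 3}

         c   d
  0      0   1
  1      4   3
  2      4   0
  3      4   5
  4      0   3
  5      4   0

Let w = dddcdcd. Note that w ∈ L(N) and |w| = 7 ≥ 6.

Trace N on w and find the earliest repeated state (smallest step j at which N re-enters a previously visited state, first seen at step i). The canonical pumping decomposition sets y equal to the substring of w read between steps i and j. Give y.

dcd

Run of N on w = d d d c d c d:
  step 0: 0  (start)
  step 1: 1  (read d: 0→1)
  step 2: 3  (read d: 1→3)
  step 3: 5  (read d: 3→5)
  step 4: 4  (read c: 5→4)
  step 5: 3  (read d: 4→3)   ← first repeat (3 seen earlier)
  step 6: 4  (read c: 3→4)
  step 7: 3  (read d: 4→3)

So i = 2, j = 5, giving x = w[0:2] = dd, y = w[2:5] = dcd, z = w[5:7] = cd.
Check: |xy| = 5 ≤ 6 and |y| = 3 ≥ 1. Reading y takes N from 3 back to 3, so every xyⁱz is accepted.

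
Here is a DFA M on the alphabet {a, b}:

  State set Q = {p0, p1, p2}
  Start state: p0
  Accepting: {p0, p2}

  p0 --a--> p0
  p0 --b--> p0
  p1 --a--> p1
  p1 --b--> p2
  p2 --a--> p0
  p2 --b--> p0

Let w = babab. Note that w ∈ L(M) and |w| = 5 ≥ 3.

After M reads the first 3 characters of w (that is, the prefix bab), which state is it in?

State sequence: p0 -b-> p0 -a-> p0 -b-> p0

After reading 3 characters, M is in state p0.

p0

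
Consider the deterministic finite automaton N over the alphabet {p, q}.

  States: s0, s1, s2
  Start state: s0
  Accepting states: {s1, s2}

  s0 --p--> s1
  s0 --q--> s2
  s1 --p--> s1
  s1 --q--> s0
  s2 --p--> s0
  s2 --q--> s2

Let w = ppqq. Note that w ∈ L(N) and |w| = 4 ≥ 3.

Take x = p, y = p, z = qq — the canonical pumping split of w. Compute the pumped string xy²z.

xy^2z = p·p·p·qq = pppqq.
Reading y = p takes N from s1 back to s1, so after x·y·y the machine is still in s1, and z then leads to the accepting state s2. Hence pppqq ∈ L(N).

pppqq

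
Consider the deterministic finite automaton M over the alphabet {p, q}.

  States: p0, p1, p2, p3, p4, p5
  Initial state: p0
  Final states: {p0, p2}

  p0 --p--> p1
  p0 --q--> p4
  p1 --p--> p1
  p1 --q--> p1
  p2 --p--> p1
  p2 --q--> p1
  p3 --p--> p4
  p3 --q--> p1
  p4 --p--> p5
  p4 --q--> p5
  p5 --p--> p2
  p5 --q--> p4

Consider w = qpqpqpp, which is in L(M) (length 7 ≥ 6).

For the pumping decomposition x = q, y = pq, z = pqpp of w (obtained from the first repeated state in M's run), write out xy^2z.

xy^2z = q·pq·pq·pqpp = qpqpqpqpp.
Reading y = pq takes M from p4 back to p4, so after x·y·y the machine is still in p4, and z then leads to the accepting state p2. Hence qpqpqpqpp ∈ L(M).

qpqpqpqpp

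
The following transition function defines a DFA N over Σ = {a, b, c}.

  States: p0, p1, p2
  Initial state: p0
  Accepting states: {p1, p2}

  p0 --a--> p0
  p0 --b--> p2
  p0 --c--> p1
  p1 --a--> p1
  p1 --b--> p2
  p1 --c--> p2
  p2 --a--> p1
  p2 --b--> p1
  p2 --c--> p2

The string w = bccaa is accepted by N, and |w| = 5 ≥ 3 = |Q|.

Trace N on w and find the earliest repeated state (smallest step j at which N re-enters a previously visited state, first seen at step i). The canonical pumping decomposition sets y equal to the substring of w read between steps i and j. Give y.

Run of N on w = b c c a a:
  step 0: p0  (start)
  step 1: p2  (read b: p0→p2)
  step 2: p2  (read c: p2→p2)   ← first repeat (p2 seen earlier)
  step 3: p2  (read c: p2→p2)
  step 4: p1  (read a: p2→p1)
  step 5: p1  (read a: p1→p1)

So i = 1, j = 2, giving x = w[0:1] = b, y = w[1:2] = c, z = w[2:5] = caa.
Check: |xy| = 2 ≤ 3 and |y| = 1 ≥ 1. Reading y takes N from p2 back to p2, so every xyⁱz is accepted.

c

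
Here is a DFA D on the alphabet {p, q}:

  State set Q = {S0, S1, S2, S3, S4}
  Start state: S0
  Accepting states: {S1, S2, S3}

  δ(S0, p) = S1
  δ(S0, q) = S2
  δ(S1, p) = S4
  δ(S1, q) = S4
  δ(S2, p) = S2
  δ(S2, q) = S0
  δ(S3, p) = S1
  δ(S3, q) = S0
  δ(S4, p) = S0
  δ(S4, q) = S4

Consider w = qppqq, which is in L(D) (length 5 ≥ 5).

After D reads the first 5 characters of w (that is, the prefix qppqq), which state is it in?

S2

Run of D on the first 5 characters of w = q p p q q:
  step 0: S0  (start)
  step 1: S2  (read q: S0→S2)
  step 2: S2  (read p: S2→S2)
  step 3: S2  (read p: S2→S2)
  step 4: S0  (read q: S2→S0)
  step 5: S2  (read q: S0→S2)

After reading 5 characters, D is in state S2.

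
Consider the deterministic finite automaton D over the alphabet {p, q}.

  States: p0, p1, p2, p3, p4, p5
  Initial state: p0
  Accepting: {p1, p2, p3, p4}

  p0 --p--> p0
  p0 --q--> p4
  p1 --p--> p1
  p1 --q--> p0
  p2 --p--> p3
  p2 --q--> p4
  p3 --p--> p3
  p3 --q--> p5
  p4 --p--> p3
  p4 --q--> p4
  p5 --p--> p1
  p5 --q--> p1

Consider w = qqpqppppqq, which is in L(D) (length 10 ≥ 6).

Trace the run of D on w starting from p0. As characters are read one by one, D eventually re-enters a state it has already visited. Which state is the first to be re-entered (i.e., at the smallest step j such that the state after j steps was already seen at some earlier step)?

Run of D on w = q q p q p p p p q q:
  step 0: p0  (start)
  step 1: p4  (read q: p0→p4)
  step 2: p4  (read q: p4→p4)   ← first repeat (p4 seen earlier)
  step 3: p3  (read p: p4→p3)
  step 4: p5  (read q: p3→p5)
  step 5: p1  (read p: p5→p1)
  step 6: p1  (read p: p1→p1)
  step 7: p1  (read p: p1→p1)
  step 8: p1  (read p: p1→p1)
  step 9: p0  (read q: p1→p0)
  step 10: p4  (read q: p0→p4)

The earliest repeat is at step j = 2: D is in p4, which it already visited at step i = 1.
With |Q| = 6, pigeonhole forces a state repeat no later than step 6; the substring read between the first and second visits to that state can be pumped.

p4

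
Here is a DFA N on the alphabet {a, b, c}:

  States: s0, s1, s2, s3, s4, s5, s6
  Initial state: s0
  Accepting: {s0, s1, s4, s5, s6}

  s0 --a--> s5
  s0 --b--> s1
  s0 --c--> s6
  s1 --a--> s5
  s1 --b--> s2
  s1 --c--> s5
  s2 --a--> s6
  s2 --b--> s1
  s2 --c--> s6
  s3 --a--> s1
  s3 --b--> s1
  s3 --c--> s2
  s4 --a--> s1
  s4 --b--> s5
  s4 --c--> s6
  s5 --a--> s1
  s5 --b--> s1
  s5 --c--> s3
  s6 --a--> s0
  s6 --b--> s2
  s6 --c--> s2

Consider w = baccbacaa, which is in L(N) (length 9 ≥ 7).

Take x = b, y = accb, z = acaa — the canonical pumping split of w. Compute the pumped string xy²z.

baccbaccbacaa

xy^2z = b·accb·accb·acaa = baccbaccbacaa.
Reading y = accb takes N from s1 back to s1, so after x·y·y the machine is still in s1, and z then leads to the accepting state s5. Hence baccbaccbacaa ∈ L(N).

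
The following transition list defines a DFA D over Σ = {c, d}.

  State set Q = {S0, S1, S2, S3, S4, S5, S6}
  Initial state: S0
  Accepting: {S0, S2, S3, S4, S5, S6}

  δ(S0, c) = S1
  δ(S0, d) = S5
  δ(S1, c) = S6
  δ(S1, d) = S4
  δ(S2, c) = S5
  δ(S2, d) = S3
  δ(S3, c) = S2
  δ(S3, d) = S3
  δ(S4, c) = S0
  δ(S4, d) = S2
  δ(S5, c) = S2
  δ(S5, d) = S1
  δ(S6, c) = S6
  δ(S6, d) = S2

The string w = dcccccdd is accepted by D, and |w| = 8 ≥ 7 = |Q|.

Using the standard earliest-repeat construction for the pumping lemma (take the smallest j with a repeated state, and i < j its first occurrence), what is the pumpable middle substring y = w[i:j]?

Run of D on w = d c c c c c d d:
  step 0: S0  (start)
  step 1: S5  (read d: S0→S5)
  step 2: S2  (read c: S5→S2)
  step 3: S5  (read c: S2→S5)   ← first repeat (S5 seen earlier)
  step 4: S2  (read c: S5→S2)
  step 5: S5  (read c: S2→S5)
  step 6: S2  (read c: S5→S2)
  step 7: S3  (read d: S2→S3)
  step 8: S3  (read d: S3→S3)

So i = 1, j = 3, giving x = w[0:1] = d, y = w[1:3] = cc, z = w[3:8] = cccdd.
Check: |xy| = 3 ≤ 7 and |y| = 2 ≥ 1. Reading y takes D from S5 back to S5, so every xyⁱz is accepted.
The DFA has 7 states, so the proof of the pumping lemma guarantees a repeated state among the first 7+1 visited; the segment between the two visits is the pumpable y.

cc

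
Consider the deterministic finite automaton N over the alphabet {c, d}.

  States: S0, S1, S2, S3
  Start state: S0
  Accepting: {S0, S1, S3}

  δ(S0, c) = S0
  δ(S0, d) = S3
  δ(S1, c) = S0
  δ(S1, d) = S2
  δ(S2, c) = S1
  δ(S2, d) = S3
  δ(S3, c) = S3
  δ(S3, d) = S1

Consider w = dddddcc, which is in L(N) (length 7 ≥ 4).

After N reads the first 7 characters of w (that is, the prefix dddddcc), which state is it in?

S0

State sequence: S0 -d-> S3 -d-> S1 -d-> S2 -d-> S3 -d-> S1 -c-> S0 -c-> S0

After reading 7 characters, N is in state S0.
(This kind of state-tracing is the core of the pumping-lemma construction: with 4 states, pigeonhole forces a repeat within the first 4 steps.)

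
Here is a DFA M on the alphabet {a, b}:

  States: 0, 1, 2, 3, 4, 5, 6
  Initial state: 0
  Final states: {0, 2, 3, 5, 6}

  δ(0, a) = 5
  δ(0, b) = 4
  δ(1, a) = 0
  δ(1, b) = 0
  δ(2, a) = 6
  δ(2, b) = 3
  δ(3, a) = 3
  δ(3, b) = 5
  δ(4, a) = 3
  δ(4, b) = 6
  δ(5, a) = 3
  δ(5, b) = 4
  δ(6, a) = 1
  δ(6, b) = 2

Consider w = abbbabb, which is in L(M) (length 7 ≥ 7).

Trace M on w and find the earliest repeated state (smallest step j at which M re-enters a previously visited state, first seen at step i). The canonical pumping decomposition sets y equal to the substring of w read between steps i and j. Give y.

Run of M on w = a b b b a b b:
  step 0: 0  (start)
  step 1: 5  (read a: 0→5)
  step 2: 4  (read b: 5→4)
  step 3: 6  (read b: 4→6)
  step 4: 2  (read b: 6→2)
  step 5: 6  (read a: 2→6)   ← first repeat (6 seen earlier)
  step 6: 2  (read b: 6→2)
  step 7: 3  (read b: 2→3)

So i = 3, j = 5, giving x = w[0:3] = abb, y = w[3:5] = ba, z = w[5:7] = bb.
Check: |xy| = 5 ≤ 7 and |y| = 2 ≥ 1. Reading y takes M from 6 back to 6, so every xyⁱz is accepted.
The DFA has 7 states, so the proof of the pumping lemma guarantees a repeated state among the first 7+1 visited; the segment between the two visits is the pumpable y.

ba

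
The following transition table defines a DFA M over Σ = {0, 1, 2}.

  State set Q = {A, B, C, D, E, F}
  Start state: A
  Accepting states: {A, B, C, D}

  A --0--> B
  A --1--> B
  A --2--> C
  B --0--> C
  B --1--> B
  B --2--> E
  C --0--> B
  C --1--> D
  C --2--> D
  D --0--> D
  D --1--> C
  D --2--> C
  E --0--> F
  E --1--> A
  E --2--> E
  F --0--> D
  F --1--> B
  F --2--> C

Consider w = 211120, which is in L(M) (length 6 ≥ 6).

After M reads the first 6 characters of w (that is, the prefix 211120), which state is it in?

Run of M on the first 6 characters of w = 2 1 1 1 2 0:
  step 0: A  (start)
  step 1: C  (read 2: A→C)
  step 2: D  (read 1: C→D)
  step 3: C  (read 1: D→C)
  step 4: D  (read 1: C→D)
  step 5: C  (read 2: D→C)
  step 6: B  (read 0: C→B)

After reading 6 characters, M is in state B.
(This kind of state-tracing is the core of the pumping-lemma construction: with 6 states, pigeonhole forces a repeat within the first 6 steps.)

B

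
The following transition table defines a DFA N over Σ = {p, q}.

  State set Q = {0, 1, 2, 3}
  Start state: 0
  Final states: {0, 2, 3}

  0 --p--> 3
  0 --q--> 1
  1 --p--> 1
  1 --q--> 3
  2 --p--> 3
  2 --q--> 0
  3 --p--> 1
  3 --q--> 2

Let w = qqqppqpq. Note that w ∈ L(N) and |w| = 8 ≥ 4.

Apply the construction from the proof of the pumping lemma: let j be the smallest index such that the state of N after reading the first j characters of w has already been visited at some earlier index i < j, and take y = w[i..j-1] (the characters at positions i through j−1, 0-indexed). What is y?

qp

Run of N on w = q q q p p q p q:
  step 0: 0  (start)
  step 1: 1  (read q: 0→1)
  step 2: 3  (read q: 1→3)
  step 3: 2  (read q: 3→2)
  step 4: 3  (read p: 2→3)   ← first repeat (3 seen earlier)
  step 5: 1  (read p: 3→1)
  step 6: 3  (read q: 1→3)
  step 7: 1  (read p: 3→1)
  step 8: 3  (read q: 1→3)

So i = 2, j = 4, giving x = w[0:2] = qq, y = w[2:4] = qp, z = w[4:8] = pqpq.
Check: |xy| = 4 ≤ 4 and |y| = 2 ≥ 1. Reading y takes N from 3 back to 3, so every xyⁱz is accepted.
Pumping length from the standard proof: p = 4 (the number of states). The repeated state found above gives |xy| = j ≤ 4 and |y| = j − i ≥ 1.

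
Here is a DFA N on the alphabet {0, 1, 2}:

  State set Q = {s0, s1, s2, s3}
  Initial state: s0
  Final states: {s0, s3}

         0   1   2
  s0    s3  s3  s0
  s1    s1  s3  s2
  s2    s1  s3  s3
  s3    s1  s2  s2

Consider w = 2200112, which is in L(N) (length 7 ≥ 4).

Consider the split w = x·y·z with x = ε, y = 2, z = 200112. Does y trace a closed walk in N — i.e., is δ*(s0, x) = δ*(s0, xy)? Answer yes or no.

State sequence: s0 -2-> s0

After x (step 0): s0. After xy (step 1): s0.
They match, so y = 2 drives N around a cycle from s0 back to itself; pumping y any number of times keeps N in s0 before reading z, and xyⁱz ∈ L(N) for every i ≥ 0.

yes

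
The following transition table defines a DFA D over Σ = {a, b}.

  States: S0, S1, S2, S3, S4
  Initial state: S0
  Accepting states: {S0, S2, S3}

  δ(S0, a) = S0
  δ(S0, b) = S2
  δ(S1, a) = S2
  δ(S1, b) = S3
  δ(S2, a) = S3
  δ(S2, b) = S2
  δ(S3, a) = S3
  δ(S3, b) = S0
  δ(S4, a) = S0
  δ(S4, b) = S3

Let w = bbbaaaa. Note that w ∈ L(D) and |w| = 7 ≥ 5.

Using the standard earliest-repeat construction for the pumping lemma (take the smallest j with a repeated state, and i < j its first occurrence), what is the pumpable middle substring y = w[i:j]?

b

State sequence: S0 -b-> S2 -b-> S2 -b-> S2 -a-> S3 -a-> S3 -a-> S3 -a-> S3
First repeat at step 2: S2 was already visited.

So i = 1, j = 2, giving x = w[0:1] = b, y = w[1:2] = b, z = w[2:7] = baaaa.
Check: |xy| = 2 ≤ 5 and |y| = 1 ≥ 1. Reading y takes D from S2 back to S2, so every xyⁱz is accepted.
With |Q| = 5, pigeonhole forces a state repeat no later than step 5; the substring read between the first and second visits to that state can be pumped.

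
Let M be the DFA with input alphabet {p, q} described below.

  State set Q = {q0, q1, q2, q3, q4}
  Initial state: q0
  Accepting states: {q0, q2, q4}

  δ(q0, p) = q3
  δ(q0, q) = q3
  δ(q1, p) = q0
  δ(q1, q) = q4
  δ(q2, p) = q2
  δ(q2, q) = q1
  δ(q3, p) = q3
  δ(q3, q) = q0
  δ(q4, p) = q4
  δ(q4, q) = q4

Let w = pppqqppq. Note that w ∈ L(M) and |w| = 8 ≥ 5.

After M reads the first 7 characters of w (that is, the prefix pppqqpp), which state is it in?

q3

Run of M on the first 7 characters of w = p p p q q p p:
  step 0: q0  (start)
  step 1: q3  (read p: q0→q3)
  step 2: q3  (read p: q3→q3)
  step 3: q3  (read p: q3→q3)
  step 4: q0  (read q: q3→q0)
  step 5: q3  (read q: q0→q3)
  step 6: q3  (read p: q3→q3)
  step 7: q3  (read p: q3→q3)

After reading 7 characters, M is in state q3.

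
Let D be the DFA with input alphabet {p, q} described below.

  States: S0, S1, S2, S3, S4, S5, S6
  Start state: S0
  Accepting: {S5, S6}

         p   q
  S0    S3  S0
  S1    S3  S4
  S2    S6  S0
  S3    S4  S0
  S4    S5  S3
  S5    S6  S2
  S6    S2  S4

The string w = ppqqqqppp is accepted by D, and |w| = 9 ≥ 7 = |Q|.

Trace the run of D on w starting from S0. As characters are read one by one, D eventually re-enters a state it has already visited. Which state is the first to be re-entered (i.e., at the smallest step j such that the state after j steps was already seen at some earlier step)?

S3

Run of D on w = p p q q q q p p p:
  step 0: S0  (start)
  step 1: S3  (read p: S0→S3)
  step 2: S4  (read p: S3→S4)
  step 3: S3  (read q: S4→S3)   ← first repeat (S3 seen earlier)
  step 4: S0  (read q: S3→S0)
  step 5: S0  (read q: S0→S0)
  step 6: S0  (read q: S0→S0)
  step 7: S3  (read p: S0→S3)
  step 8: S4  (read p: S3→S4)
  step 9: S5  (read p: S4→S5)

The earliest repeat is at step j = 3: D is in S3, which it already visited at step i = 1.
With |Q| = 7, pigeonhole forces a state repeat no later than step 7; the substring read between the first and second visits to that state can be pumped.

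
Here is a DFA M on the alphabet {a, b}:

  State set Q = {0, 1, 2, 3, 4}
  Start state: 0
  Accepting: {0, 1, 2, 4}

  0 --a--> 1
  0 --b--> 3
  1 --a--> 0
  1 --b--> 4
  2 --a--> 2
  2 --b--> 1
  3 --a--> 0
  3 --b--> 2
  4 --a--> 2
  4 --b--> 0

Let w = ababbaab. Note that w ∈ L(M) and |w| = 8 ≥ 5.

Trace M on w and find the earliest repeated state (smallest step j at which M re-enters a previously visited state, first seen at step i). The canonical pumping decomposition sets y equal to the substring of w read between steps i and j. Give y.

State sequence: 0 -a-> 1 -b-> 4 -a-> 2 -b-> 1 -b-> 4 -a-> 2 -a-> 2 -b-> 1
First repeat at step 4: 1 was already visited.

So i = 1, j = 4, giving x = w[0:1] = a, y = w[1:4] = bab, z = w[4:8] = baab.
Check: |xy| = 4 ≤ 5 and |y| = 3 ≥ 1. Reading y takes M from 1 back to 1, so every xyⁱz is accepted.

bab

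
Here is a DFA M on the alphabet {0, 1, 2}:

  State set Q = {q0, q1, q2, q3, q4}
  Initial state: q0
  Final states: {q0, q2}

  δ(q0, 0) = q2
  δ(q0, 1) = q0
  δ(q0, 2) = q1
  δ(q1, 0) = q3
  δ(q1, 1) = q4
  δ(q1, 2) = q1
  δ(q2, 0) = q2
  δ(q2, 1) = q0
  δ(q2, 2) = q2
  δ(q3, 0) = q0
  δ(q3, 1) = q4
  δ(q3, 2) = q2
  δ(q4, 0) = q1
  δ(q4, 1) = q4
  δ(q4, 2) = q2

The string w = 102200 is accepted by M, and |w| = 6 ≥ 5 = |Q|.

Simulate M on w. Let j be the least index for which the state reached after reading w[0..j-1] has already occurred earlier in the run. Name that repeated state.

State sequence: q0 -1-> q0 -0-> q2 -2-> q2 -2-> q2 -0-> q2 -0-> q2
First repeat at step 1: q0 was already visited.

The earliest repeat is at step j = 1: M is in q0, which it already visited at step i = 0.
With |Q| = 5, pigeonhole forces a state repeat no later than step 5; the substring read between the first and second visits to that state can be pumped.

q0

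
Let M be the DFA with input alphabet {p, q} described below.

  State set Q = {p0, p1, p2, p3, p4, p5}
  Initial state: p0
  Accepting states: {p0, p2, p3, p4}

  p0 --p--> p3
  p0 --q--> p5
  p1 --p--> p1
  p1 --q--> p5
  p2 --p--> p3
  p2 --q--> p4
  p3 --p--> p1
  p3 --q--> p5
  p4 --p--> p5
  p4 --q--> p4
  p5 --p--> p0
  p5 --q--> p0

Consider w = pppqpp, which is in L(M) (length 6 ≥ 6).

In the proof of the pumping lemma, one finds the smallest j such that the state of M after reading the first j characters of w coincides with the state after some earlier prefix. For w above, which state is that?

p1

Run of M on w = p p p q p p:
  step 0: p0  (start)
  step 1: p3  (read p: p0→p3)
  step 2: p1  (read p: p3→p1)
  step 3: p1  (read p: p1→p1)   ← first repeat (p1 seen earlier)
  step 4: p5  (read q: p1→p5)
  step 5: p0  (read p: p5→p0)
  step 6: p3  (read p: p0→p3)

The earliest repeat is at step j = 3: M is in p1, which it already visited at step i = 2.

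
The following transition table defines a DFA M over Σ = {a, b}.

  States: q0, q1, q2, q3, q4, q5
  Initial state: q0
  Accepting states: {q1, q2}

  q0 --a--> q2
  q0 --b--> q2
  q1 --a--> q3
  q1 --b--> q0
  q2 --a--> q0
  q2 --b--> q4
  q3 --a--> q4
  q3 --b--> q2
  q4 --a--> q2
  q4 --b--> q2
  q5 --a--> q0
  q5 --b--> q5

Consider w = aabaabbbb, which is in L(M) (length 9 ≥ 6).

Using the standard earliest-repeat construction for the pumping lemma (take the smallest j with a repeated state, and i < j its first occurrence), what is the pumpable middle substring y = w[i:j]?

State sequence: q0 -a-> q2 -a-> q0 -b-> q2 -a-> q0 -a-> q2 -b-> q4 -b-> q2 -b-> q4 -b-> q2
First repeat at step 2: q0 was already visited.

So i = 0, j = 2, giving x = w[0:0] = ε, y = w[0:2] = aa, z = w[2:9] = baabbbb.
Check: |xy| = 2 ≤ 6 and |y| = 2 ≥ 1. Reading y takes M from q0 back to q0, so every xyⁱz is accepted.
With |Q| = 6, pigeonhole forces a state repeat no later than step 6; the substring read between the first and second visits to that state can be pumped.

aa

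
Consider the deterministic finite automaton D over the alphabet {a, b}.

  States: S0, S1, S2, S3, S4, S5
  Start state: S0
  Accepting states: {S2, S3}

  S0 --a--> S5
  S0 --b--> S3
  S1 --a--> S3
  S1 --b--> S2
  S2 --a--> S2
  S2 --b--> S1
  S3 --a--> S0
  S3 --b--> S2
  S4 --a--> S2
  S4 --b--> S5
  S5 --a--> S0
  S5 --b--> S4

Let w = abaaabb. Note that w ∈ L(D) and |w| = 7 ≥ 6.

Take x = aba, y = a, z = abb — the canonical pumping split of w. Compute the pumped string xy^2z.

xy^2z = aba·a·a·abb = abaaaabb.
Reading y = a takes D from S2 back to S2, so after x·y·y the machine is still in S2, and z then leads to the accepting state S2. Hence abaaaabb ∈ L(D).

abaaaabb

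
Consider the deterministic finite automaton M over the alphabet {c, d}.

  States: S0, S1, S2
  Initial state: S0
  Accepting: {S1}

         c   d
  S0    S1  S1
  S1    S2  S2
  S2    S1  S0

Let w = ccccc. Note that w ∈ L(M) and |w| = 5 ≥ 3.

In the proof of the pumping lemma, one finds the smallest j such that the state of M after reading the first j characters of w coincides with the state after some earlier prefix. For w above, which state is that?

State sequence: S0 -c-> S1 -c-> S2 -c-> S1 -c-> S2 -c-> S1
First repeat at step 3: S1 was already visited.

The earliest repeat is at step j = 3: M is in S1, which it already visited at step i = 1.
With |Q| = 3, pigeonhole forces a state repeat no later than step 3; the substring read between the first and second visits to that state can be pumped.

S1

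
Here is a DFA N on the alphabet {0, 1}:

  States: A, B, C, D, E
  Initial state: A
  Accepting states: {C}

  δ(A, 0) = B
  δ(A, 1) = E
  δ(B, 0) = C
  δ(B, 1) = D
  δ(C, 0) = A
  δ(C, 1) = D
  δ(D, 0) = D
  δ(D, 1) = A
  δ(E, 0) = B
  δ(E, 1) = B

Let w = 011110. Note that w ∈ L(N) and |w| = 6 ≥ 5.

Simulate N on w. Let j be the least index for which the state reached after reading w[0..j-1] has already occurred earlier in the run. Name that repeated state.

State sequence: A -0-> B -1-> D -1-> A -1-> E -1-> B -0-> C
First repeat at step 3: A was already visited.

The earliest repeat is at step j = 3: N is in A, which it already visited at step i = 0.
Since N has 5 states, any run of length ≥ 5 visits 5+1 states, so by pigeonhole some state repeats within the first 5 steps — that repeat gives the pumpable loop.

A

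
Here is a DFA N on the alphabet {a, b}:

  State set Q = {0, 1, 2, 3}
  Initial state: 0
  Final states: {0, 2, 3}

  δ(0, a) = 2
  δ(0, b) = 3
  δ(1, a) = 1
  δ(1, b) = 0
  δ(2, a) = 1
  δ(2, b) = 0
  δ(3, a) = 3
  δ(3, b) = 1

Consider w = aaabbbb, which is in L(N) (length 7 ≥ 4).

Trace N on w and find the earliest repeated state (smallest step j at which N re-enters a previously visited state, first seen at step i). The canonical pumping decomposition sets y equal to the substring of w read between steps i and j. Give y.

a

Run of N on w = a a a b b b b:
  step 0: 0  (start)
  step 1: 2  (read a: 0→2)
  step 2: 1  (read a: 2→1)
  step 3: 1  (read a: 1→1)   ← first repeat (1 seen earlier)
  step 4: 0  (read b: 1→0)
  step 5: 3  (read b: 0→3)
  step 6: 1  (read b: 3→1)
  step 7: 0  (read b: 1→0)

So i = 2, j = 3, giving x = w[0:2] = aa, y = w[2:3] = a, z = w[3:7] = bbbb.
Check: |xy| = 3 ≤ 4 and |y| = 1 ≥ 1. Reading y takes N from 1 back to 1, so every xyⁱz is accepted.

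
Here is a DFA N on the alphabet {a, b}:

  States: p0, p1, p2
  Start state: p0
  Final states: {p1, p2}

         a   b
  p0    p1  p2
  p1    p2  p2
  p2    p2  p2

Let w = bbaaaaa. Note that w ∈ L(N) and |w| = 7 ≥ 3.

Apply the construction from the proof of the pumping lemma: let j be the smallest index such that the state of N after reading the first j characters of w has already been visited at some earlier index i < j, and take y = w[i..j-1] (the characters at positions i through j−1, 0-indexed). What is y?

b

Run of N on w = b b a a a a a:
  step 0: p0  (start)
  step 1: p2  (read b: p0→p2)
  step 2: p2  (read b: p2→p2)   ← first repeat (p2 seen earlier)
  step 3: p2  (read a: p2→p2)
  step 4: p2  (read a: p2→p2)
  step 5: p2  (read a: p2→p2)
  step 6: p2  (read a: p2→p2)
  step 7: p2  (read a: p2→p2)

So i = 1, j = 2, giving x = w[0:1] = b, y = w[1:2] = b, z = w[2:7] = aaaaa.
Check: |xy| = 2 ≤ 3 and |y| = 1 ≥ 1. Reading y takes N from p2 back to p2, so every xyⁱz is accepted.
The DFA has 3 states, so the proof of the pumping lemma guarantees a repeated state among the first 3+1 visited; the segment between the two visits is the pumpable y.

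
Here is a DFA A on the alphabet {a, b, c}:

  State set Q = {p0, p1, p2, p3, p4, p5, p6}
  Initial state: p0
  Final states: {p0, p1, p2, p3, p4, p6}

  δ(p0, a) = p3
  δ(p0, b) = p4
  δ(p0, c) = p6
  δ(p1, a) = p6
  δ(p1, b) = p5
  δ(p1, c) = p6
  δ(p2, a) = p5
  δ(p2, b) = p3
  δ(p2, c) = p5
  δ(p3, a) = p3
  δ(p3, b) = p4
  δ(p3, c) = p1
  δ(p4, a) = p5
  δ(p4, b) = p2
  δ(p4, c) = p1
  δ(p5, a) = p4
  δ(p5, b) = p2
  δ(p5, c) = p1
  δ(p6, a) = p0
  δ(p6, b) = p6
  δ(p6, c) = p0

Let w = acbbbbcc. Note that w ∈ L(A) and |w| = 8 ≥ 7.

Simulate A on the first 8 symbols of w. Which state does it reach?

Run of A on the first 8 characters of w = a c b b b b c c:
  step 0: p0  (start)
  step 1: p3  (read a: p0→p3)
  step 2: p1  (read c: p3→p1)
  step 3: p5  (read b: p1→p5)
  step 4: p2  (read b: p5→p2)
  step 5: p3  (read b: p2→p3)
  step 6: p4  (read b: p3→p4)
  step 7: p1  (read c: p4→p1)
  step 8: p6  (read c: p1→p6)

After reading 8 characters, A is in state p6.
(This kind of state-tracing is the core of the pumping-lemma construction: with 7 states, pigeonhole forces a repeat within the first 7 steps.)

p6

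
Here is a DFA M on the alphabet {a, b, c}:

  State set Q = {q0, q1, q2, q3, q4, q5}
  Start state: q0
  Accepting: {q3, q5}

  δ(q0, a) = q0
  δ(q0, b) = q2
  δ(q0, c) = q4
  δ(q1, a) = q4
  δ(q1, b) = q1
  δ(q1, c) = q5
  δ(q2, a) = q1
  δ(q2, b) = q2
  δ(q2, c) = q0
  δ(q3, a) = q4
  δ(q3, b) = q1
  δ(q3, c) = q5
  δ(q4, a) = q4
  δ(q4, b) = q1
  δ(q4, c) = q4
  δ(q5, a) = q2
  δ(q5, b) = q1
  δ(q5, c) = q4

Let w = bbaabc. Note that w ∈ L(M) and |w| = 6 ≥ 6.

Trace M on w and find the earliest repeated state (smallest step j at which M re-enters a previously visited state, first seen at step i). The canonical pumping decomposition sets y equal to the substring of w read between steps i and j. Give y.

b

State sequence: q0 -b-> q2 -b-> q2 -a-> q1 -a-> q4 -b-> q1 -c-> q5
First repeat at step 2: q2 was already visited.

So i = 1, j = 2, giving x = w[0:1] = b, y = w[1:2] = b, z = w[2:6] = aabc.
Check: |xy| = 2 ≤ 6 and |y| = 1 ≥ 1. Reading y takes M from q2 back to q2, so every xyⁱz is accepted.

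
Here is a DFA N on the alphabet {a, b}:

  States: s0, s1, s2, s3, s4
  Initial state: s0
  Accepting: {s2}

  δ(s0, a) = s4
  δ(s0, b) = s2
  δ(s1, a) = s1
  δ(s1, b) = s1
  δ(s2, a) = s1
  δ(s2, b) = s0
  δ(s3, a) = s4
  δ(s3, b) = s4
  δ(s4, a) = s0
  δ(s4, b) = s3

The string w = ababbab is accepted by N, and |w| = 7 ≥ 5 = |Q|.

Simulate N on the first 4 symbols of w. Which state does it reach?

s3

State sequence: s0 -a-> s4 -b-> s3 -a-> s4 -b-> s3

After reading 4 characters, N is in state s3.
(This kind of state-tracing is the core of the pumping-lemma construction: with 5 states, pigeonhole forces a repeat within the first 5 steps.)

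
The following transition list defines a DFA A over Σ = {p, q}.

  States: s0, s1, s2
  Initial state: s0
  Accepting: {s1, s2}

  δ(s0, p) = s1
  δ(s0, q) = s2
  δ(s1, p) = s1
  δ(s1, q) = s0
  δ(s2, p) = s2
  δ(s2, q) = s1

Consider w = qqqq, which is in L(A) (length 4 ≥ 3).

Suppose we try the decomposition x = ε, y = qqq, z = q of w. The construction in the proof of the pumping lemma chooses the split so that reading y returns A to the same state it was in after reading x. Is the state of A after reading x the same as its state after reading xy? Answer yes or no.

State sequence: s0 -q-> s2 -q-> s1 -q-> s0

After x (step 0): s0. After xy (step 3): s0.
They match, so y = qqq drives A around a cycle from s0 back to itself; pumping y any number of times keeps A in s0 before reading z, and xyⁱz ∈ L(A) for every i ≥ 0.

yes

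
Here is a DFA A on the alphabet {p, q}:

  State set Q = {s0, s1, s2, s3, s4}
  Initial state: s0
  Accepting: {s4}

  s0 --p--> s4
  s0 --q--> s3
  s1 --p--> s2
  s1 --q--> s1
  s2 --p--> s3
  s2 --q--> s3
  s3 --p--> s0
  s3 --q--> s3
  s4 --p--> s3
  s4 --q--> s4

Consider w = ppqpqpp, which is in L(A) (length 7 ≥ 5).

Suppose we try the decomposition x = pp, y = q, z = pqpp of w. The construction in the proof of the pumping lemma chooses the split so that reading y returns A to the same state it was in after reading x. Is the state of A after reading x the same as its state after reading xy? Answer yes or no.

yes

State sequence: s0 -p-> s4 -p-> s3 -q-> s3

After x (step 2): s3. After xy (step 3): s3.
They match, so y = q drives A around a cycle from s3 back to itself; pumping y any number of times keeps A in s3 before reading z, and xyⁱz ∈ L(A) for every i ≥ 0.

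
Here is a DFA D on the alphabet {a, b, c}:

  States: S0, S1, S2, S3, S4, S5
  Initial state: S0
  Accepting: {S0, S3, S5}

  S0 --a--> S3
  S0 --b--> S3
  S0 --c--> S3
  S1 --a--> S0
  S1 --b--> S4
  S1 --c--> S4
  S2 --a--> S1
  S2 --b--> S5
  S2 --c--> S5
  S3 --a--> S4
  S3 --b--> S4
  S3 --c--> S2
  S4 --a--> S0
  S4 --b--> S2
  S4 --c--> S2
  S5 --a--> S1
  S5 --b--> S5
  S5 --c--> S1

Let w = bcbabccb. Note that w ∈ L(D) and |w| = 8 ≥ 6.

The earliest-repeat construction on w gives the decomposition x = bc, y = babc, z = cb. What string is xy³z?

xy^3z = bc·babc·babc·babc·cb = bcbabcbabcbabccb.
Reading y = babc takes D from S2 back to S2, so after x·y·y·y the machine is still in S2, and z then leads to the accepting state S5. Hence bcbabcbabcbabccb ∈ L(D).

bcbabcbabcbabccb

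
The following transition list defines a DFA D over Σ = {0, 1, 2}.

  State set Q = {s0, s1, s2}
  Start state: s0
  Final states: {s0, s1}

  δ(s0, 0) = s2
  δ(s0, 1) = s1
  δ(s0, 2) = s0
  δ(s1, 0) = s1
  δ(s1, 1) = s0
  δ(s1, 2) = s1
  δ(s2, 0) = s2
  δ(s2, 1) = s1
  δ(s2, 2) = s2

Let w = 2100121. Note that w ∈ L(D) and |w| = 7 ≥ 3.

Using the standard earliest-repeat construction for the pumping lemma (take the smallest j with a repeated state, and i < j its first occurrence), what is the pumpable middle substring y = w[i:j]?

Run of D on w = 2 1 0 0 1 2 1:
  step 0: s0  (start)
  step 1: s0  (read 2: s0→s0)   ← first repeat (s0 seen earlier)
  step 2: s1  (read 1: s0→s1)
  step 3: s1  (read 0: s1→s1)
  step 4: s1  (read 0: s1→s1)
  step 5: s0  (read 1: s1→s0)
  step 6: s0  (read 2: s0→s0)
  step 7: s1  (read 1: s0→s1)

So i = 0, j = 1, giving x = w[0:0] = ε, y = w[0:1] = 2, z = w[1:7] = 100121.
Check: |xy| = 1 ≤ 3 and |y| = 1 ≥ 1. Reading y takes D from s0 back to s0, so every xyⁱz is accepted.
Since D has 3 states, any run of length ≥ 3 visits 3+1 states, so by pigeonhole some state repeats within the first 3 steps — that repeat gives the pumpable loop.

2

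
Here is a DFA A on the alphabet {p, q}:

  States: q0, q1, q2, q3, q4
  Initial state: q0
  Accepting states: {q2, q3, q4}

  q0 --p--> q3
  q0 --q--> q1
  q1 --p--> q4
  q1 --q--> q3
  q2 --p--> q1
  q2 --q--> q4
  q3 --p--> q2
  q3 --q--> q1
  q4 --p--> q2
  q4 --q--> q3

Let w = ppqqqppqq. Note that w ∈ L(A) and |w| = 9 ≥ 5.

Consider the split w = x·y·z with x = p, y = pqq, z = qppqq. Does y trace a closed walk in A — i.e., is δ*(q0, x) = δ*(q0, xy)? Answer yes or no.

yes

State sequence: q0 -p-> q3 -p-> q2 -q-> q4 -q-> q3

After x (step 1): q3. After xy (step 4): q3.
They match, so y = pqq drives A around a cycle from q3 back to itself; pumping y any number of times keeps A in q3 before reading z, and xyⁱz ∈ L(A) for every i ≥ 0.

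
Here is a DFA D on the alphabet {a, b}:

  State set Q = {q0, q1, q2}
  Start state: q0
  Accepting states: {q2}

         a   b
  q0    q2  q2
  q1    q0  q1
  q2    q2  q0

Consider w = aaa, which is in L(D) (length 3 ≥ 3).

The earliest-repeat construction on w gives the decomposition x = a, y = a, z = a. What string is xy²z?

xy^2z = a·a·a·a = aaaa.
Reading y = a takes D from q2 back to q2, so after x·y·y the machine is still in q2, and z then leads to the accepting state q2. Hence aaaa ∈ L(D).

aaaa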